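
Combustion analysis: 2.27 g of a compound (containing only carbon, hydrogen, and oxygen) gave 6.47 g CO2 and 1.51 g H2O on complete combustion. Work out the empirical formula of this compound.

C7H8O

mol C = 6.47 / 44.01 = 0.1470; mass C = 0.1470 × 12.01 = 1.766 g
mol H = 2 × (1.51 / 18.02) = 0.1676; mass H = 0.1676 × 1.008 = 0.1689 g
mass O = 2.27 − (1.935) = 0.3355 g → mol O = 0.02097
Divide by the smallest (0.02097 mol O): C 7.012, H 7.994, O 1.000
≈ 7:8:1 → C7H8O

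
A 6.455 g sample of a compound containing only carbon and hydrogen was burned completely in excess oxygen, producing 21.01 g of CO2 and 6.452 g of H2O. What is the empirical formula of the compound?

C2H3

mol C = 21.01 / 44.01 = 0.4774; mass C = 0.4774 × 12.01 = 5.733 g
mol H = 2 × (6.452 / 18.02) = 0.7161; mass H = 0.7161 × 1.008 = 0.7218 g
Smallest is C at 0.4774 mol; normalising gives C 1.000, H 1.500
×2: C 2.00, H 3.00 → C2H3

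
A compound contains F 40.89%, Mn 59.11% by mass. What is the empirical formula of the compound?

F2Mn

Assume 100 g: 40.89 g F, 59.11 g Mn.
F: 40.89 g ÷ 19.00 g/mol = 2.152 mol
Mn: 59.11 g ÷ 54.94 g/mol = 1.076 mol
Smallest is Mn at 1.076 mol; normalising gives F 2.000, Mn 1.000
Ratio ≈ 2:1, so the empirical formula is F2Mn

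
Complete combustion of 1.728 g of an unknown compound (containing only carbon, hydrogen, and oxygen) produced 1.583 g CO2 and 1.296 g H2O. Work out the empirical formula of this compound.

mol C = 1.583 / 44.01 = 0.03597; mass C = 0.03597 × 12.01 = 0.4320 g
mol H = 2 × (1.296 / 18.02) = 0.1438; mass H = 0.1438 × 1.008 = 0.1450 g
mass O = 1.728 − (0.5770) = 1.151 g → mol O = 0.07194
Divide by the smallest (0.03597 mol C): C 1.000, H 3.999, O 2.000
Ratio ≈ 1:4:2, so the empirical formula is CH4O2

CH4O2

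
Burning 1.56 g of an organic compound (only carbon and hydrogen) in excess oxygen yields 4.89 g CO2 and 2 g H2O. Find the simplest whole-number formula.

CH2

mol C = 4.89 / 44.01 = 0.1111; mass C = 0.1111 × 12.01 = 1.334 g
mol H = 2 × (2 / 18.02) = 0.2220; mass H = 0.2220 × 1.008 = 0.2238 g
Divide by the smallest (0.1111 mol C): C 1.000, H 1.998
Ratio ≈ 1:2, so the empirical formula is CH2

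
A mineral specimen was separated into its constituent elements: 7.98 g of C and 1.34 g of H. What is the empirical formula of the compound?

C: 7.98 g ÷ 12.01 g/mol = 0.6644 mol
H: 1.34 g ÷ 1.008 g/mol = 1.329 mol
Smallest is C at 0.6644 mol; normalising gives C 1.000, H 2.001
Ratio ≈ 1:2, so the empirical formula is CH2

CH2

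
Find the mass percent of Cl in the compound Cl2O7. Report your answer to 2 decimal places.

Molar mass = 2(35.45) + 7(16.00) = 182.900 g/mol
Mass of Cl per mole = 2 × 35.45 = 70.900 g
% Cl = 70.900 / 182.900 × 100 = 38.76%

38.76%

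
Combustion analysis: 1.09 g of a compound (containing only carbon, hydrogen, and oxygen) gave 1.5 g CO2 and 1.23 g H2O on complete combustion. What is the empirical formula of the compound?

mol C = 1.5 / 44.01 = 0.03408; mass C = 0.03408 × 12.01 = 0.4093 g
mol H = 2 × (1.23 / 18.02) = 0.1365; mass H = 0.1365 × 1.008 = 0.1376 g
mass O = 1.09 − (0.5469) = 0.5431 g → mol O = 0.03394
Divide by the smallest (0.03394 mol O): C 1.004, H 4.022, O 1.000
→ CH4O

CH4O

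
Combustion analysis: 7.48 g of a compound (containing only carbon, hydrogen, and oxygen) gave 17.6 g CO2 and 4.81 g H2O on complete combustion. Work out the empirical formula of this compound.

C3H4O

mol C = 17.6 / 44.01 = 0.3999; mass C = 0.3999 × 12.01 = 4.803 g
mol H = 2 × (4.81 / 18.02) = 0.5339; mass H = 0.5339 × 1.008 = 0.5381 g
mass O = 7.48 − (5.341) = 2.139 g → mol O = 0.1337
Divide by the smallest (0.1337 mol O): C 2.991, H 3.993, O 1.000
Ratio ≈ 3:4:1, so the empirical formula is C3H4O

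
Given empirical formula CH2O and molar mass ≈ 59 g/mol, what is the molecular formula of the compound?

C2H4O2

Empirical-formula mass = 30.03 g/mol
n = 59 / 30.03 = 1.96 ≈ 2
Molecular formula = (CH2O)2 = C2H4O2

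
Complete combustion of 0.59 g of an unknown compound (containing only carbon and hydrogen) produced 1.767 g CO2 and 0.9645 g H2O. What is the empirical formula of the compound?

mol C = 1.767 / 44.01 = 0.04015; mass C = 0.04015 × 12.01 = 0.4822 g
mol H = 2 × (0.9645 / 18.02) = 0.1070; mass H = 0.1070 × 1.008 = 0.1079 g
Divide by the smallest (0.04015 mol C): C 1.000, H 2.666
Scaling by 3: C 3.00, H 8.00 → C3H8

C3H8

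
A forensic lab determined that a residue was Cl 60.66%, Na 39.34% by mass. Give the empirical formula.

Assume 100 g: 60.66 g Cl, 39.34 g Na.
n(Cl) = 60.66/35.45 = 1.711, n(Na) = 39.34/22.99 = 1.711
Smallest is Cl at 1.711 mol; normalising gives Cl 1.000, Na 1.000
→ ClNa

ClNa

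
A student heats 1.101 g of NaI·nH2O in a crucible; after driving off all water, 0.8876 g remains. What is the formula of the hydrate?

NaI·2H2O

Mass of water lost = 1.101 − 0.8876 = 0.2134 g → 0.2134 / 18.02 = 0.01184 mol H2O
Molar mass of NaI = 149.89 g/mol → mol NaI = 0.8876 / 149.89 = 0.005922
n = 0.01184 / 0.005922 = 2.00 ≈ 2 → NaI·2H2O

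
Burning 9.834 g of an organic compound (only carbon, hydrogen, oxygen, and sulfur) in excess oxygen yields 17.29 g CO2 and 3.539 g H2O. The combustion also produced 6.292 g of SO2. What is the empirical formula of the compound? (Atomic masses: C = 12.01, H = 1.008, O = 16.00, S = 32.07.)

mol C = 17.29 / 44.01 = 0.3929; mass C = 0.3929 × 12.01 = 4.718 g
mol H = 2 × (3.539 / 18.02) = 0.3928; mass H = 0.3928 × 1.008 = 0.3959 g
mol S = 6.292 / 64.07 = 0.09821; mass S = 3.149 g
mass O = 9.834 − (8.264) = 1.570 g → mol O = 0.09815
Ratios (÷ 0.09815): C 4.003, H 4.002, O 1.000, S 1.001
≈ 4:4:1:1 → C4H4OS

C4H4OS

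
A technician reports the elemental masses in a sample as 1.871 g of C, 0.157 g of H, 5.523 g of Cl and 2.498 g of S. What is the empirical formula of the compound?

C: 1.871 g ÷ 12.01 g/mol = 0.1558 mol
H: 0.157 g ÷ 1.008 g/mol = 0.1558 mol
Cl: 5.523 g ÷ 35.45 g/mol = 0.1558 mol
S: 2.498 g ÷ 32.07 g/mol = 0.07789 mol
Smallest is S at 0.07789 mol; normalising gives C 2.000, H 2.000, Cl 2.000, S 1.000
Ratio ≈ 2:2:2:1, so the empirical formula is C2H2Cl2S

C2H2Cl2S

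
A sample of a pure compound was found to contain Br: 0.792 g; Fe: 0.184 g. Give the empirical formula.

Br: 0.792 g ÷ 79.90 g/mol = 0.009912 mol
Fe: 0.184 g ÷ 55.85 g/mol = 0.003295 mol
Smallest is Fe at 0.003295 mol; normalising gives Br 3.009, Fe 1.000
→ Br3Fe

Br3Fe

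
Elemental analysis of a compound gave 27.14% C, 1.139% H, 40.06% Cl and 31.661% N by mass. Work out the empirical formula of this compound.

C2HClN2

Assume 100 g: 27.14 g C, 1.139 g H, 40.06 g Cl, 31.661 g N.
C: 27.14 g ÷ 12.01 g/mol = 2.26 mol
H: 1.139 g ÷ 1.008 g/mol = 1.13 mol
Cl: 40.06 g ÷ 35.45 g/mol = 1.13 mol
N: 31.661 g ÷ 14.01 g/mol = 2.26 mol
Smallest is H at 1.13 mol; normalising gives C 2.000, H 1.000, Cl 1.000, N 2.000
Ratio ≈ 2:1:1:2, so the empirical formula is C2HClN2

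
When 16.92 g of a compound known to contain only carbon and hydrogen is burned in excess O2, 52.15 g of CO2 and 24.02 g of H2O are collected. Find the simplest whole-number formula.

mol C = 52.15 / 44.01 = 1.185; mass C = 1.185 × 12.01 = 14.23 g
mol H = 2 × (24.02 / 18.02) = 2.666; mass H = 2.666 × 1.008 = 2.687 g
Ratios (÷ 1.185): C 1.000, H 2.250
Scaling by 4: C 4.00, H 9.00 → C4H9

C4H9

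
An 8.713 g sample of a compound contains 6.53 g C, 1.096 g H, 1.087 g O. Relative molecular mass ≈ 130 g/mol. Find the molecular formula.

Moles — C: 6.53 / 12.01 = 0.5437 mol; H: 1.096 / 1.008 = 1.087 mol; O: 1.087 / 16.00 = 0.06794 mol
Smallest is O at 0.06794 mol; normalising gives C 8.003, H 16.004, O 1.000
≈ 8:16:1 → C8H16O
Empirical-formula mass = 128.21 g/mol
n = 130 / 128.21 = 1.01 ≈ 1
Molecular formula = empirical formula = C8H16O

C8H16O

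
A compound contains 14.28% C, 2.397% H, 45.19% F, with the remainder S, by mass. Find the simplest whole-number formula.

CH2F2S

Assume 100 g: 14.28 g C, 2.397 g H, 45.19 g F, 38.133 g S.
n(C) = 14.28/12.01 = 1.189, n(H) = 2.397/1.008 = 2.378, n(F) = 45.19/19.00 = 2.378, n(S) = 38.133/32.07 = 1.189
Smallest is C at 1.189 mol; normalising gives C 1.000, H 2.000, F 2.000, S 1.000
Ratio ≈ 1:2:2:1, so the empirical formula is CH2F2S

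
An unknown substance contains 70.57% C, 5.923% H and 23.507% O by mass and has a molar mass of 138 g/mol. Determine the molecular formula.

C8H8O2

Assume 100 g: 70.57 g C, 5.923 g H, 23.507 g O.
C: 70.57 g ÷ 12.01 g/mol = 5.876 mol
H: 5.923 g ÷ 1.008 g/mol = 5.876 mol
O: 23.507 g ÷ 16.00 g/mol = 1.469 mol
Divide by the smallest (1.469 mol O): C 3.999, H 3.999, O 1.000
≈ 4:4:1 → C4H4O
Empirical-formula mass = 68.07 g/mol
n = 138 / 68.07 = 2.03 ≈ 2
Molecular formula = (C4H4O)×2 = C8H8O2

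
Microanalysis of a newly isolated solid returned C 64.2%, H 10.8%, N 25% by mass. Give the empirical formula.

Assume 100 g: 64.2 g C, 10.8 g H, 25 g N.
C: 64.2 g ÷ 12.01 g/mol = 5.346 mol
H: 10.8 g ÷ 1.008 g/mol = 10.71 mol
N: 25 g ÷ 14.01 g/mol = 1.784 mol
Ratios (÷ 1.784): C 2.996, H 6.004, N 1.000
≈ 3:6:1 → C3H6N

C3H6N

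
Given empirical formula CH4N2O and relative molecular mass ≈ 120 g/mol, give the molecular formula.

Empirical-formula mass = 60.06 g/mol
n = 120 / 60.06 = 2.00 ≈ 2
Molecular formula = (CH4N2O)2 = C2H8N4O2

C2H8N4O2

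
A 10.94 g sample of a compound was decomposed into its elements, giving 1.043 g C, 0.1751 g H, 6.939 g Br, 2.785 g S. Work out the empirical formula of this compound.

CH2BrS

C: 1.043 g ÷ 12.01 g/mol = 0.08684 mol
H: 0.1751 g ÷ 1.008 g/mol = 0.1737 mol
Br: 6.939 g ÷ 79.90 g/mol = 0.08685 mol
S: 2.785 g ÷ 32.07 g/mol = 0.08684 mol
Smallest is S at 0.08684 mol; normalising gives C 1.000, H 2.000, Br 1.000, S 1.000
≈ 1:2:1:1 → CH2BrS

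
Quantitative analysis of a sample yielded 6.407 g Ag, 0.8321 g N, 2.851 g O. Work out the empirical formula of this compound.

AgNO3

n(Ag) = 6.407/107.87 = 0.0594, n(N) = 0.8321/14.01 = 0.05939, n(O) = 2.851/16.00 = 0.1782
Divide by the smallest (0.05939 mol N): Ag 1.000, N 1.000, O 3.000
→ AgNO3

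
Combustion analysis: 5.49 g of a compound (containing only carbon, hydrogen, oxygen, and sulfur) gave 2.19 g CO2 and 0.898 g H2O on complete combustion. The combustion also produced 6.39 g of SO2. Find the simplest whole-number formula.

mol C = 2.19 / 44.01 = 0.04976; mass C = 0.04976 × 12.01 = 0.5976 g
mol H = 2 × (0.898 / 18.02) = 0.09967; mass H = 0.09967 × 1.008 = 0.1005 g
mol S = 6.39 / 64.07 = 0.09973; mass S = 3.198 g
mass O = 5.49 − (3.897) = 1.593 g → mol O = 0.09959
Ratios (÷ 0.04976): C 1.000, H 2.003, O 2.001, S 2.004
Ratio ≈ 1:2:2:2, so the empirical formula is CH2O2S2

CH2O2S2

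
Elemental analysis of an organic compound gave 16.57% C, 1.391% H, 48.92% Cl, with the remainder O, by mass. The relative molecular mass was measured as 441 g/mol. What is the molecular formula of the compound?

Assume 100 g: 16.57 g C, 1.391 g H, 48.92 g Cl, 33.119 g O.
n(C) = 16.57/12.01 = 1.38, n(H) = 1.391/1.008 = 1.38, n(Cl) = 48.92/35.45 = 1.38, n(O) = 33.119/16.00 = 2.07
Divide by the smallest (1.38 mol C): C 1.000, H 1.000, Cl 1.000, O 1.500
Scaling by 2: C 2.00, H 2.00, Cl 2.00, O 3.00 → C2H2Cl2O3
Empirical-formula mass = 144.94 g/mol
n = 441 / 144.94 = 3.04 ≈ 3
Molecular formula = (C2H2Cl2O3)×3 = C6H6Cl6O9

C6H6Cl6O9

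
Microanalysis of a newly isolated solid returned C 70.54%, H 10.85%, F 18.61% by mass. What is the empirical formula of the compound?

C6H11F

Assume 100 g: 70.54 g C, 10.85 g H, 18.61 g F.
C: 70.54 g ÷ 12.01 g/mol = 5.873 mol
H: 10.85 g ÷ 1.008 g/mol = 10.76 mol
F: 18.61 g ÷ 19.00 g/mol = 0.9795 mol
Divide by the smallest (0.9795 mol F): C 5.997, H 10.989, F 1.000
≈ 6:11:1 → C6H11F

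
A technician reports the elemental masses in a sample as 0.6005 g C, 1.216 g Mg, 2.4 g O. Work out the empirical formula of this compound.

CMgO3

C: 0.6005 g ÷ 12.01 g/mol = 0.05 mol
Mg: 1.216 g ÷ 24.31 g/mol = 0.05002 mol
O: 2.4 g ÷ 16.00 g/mol = 0.15 mol
Smallest is C at 0.05 mol; normalising gives C 1.000, Mg 1.000, O 3.000
Ratio ≈ 1:1:3, so the empirical formula is CMgO3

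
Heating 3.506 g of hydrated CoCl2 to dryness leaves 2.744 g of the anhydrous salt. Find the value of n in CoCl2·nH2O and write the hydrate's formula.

Mass of water lost = 3.506 − 2.744 = 0.762 g → 0.762 / 18.02 = 0.04229 mol H2O
Molar mass of CoCl2 = 129.83 g/mol → mol CoCl2 = 2.744 / 129.83 = 0.02114
n = 0.04229 / 0.02114 = 2.00 ≈ 2 → CoCl2·2H2O

CoCl2·2H2O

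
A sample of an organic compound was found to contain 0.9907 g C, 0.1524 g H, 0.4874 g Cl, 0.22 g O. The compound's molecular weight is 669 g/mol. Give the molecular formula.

Moles — C: 0.9907 / 12.01 = 0.08249 mol; H: 0.1524 / 1.008 = 0.1512 mol; Cl: 0.4874 / 35.45 = 0.01375 mol; O: 0.22 / 16.00 = 0.01375 mol
Smallest is Cl at 0.01375 mol; normalising gives C 6.000, H 10.997, Cl 1.000, O 1.000
≈ 6:11:1:1 → C6H11ClO
Empirical-formula mass = 134.60 g/mol
n = 669 / 134.60 = 4.97 ≈ 5
Molecular formula = (C6H11ClO)×5 = C30H55Cl5O5

C30H55Cl5O5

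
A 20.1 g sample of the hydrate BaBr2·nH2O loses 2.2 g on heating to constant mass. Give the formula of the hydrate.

BaBr2·2H2O

Mass of anhydrous BaBr2 = 20.1 − 2.2 = 17.9 g
mol H2O = 2.2 / 18.02 = 0.1221
Molar mass of BaBr2 = 297.13 g/mol → mol BaBr2 = 17.9 / 297.13 = 0.06024
n = 0.1221 / 0.06024 = 2.03 ≈ 2 → BaBr2·2H2O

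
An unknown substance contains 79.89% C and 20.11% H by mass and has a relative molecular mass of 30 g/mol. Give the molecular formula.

C2H6

Assume 100 g: 79.89 g C, 20.11 g H.
C: 79.89 g ÷ 12.01 g/mol = 6.652 mol
H: 20.11 g ÷ 1.008 g/mol = 19.95 mol
Divide by the smallest (6.652 mol C): C 1.000, H 2.999
≈ 1:3 → CH3
Empirical-formula mass = 15.03 g/mol
n = 30 / 15.03 = 2.00 ≈ 2
Molecular formula = (CH3)×2 = C2H6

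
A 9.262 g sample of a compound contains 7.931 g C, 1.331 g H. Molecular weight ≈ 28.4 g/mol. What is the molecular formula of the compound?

C: 7.931 g ÷ 12.01 g/mol = 0.6604 mol
H: 1.331 g ÷ 1.008 g/mol = 1.32 mol
Divide by the smallest (0.6604 mol C): C 1.000, H 2.000
Ratio ≈ 1:2, so the empirical formula is CH2
Empirical-formula mass = 14.03 g/mol
n = 28.4 / 14.03 = 2.02 ≈ 2
Molecular formula = (CH2)×2 = C2H4

C2H4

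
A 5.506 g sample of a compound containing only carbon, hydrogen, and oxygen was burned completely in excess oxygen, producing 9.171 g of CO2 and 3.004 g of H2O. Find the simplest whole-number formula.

mol C = 9.171 / 44.01 = 0.2084; mass C = 0.2084 × 12.01 = 2.503 g
mol H = 2 × (3.004 / 18.02) = 0.3334; mass H = 0.3334 × 1.008 = 0.3361 g
mass O = 5.506 − (2.839) = 2.667 g → mol O = 0.1667
Smallest is O at 0.1667 mol; normalising gives C 1.250, H 2.000, O 1.000
Multiply by 4: C 5.00, H 8.00, O 4.00 → C5H8O4

C5H8O4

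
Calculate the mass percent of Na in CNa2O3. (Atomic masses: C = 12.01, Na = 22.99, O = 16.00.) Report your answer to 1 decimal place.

43.4%

Molar mass = 1(12.01) + 2(22.99) + 3(16.00) = 105.990 g/mol
Mass of Na per mole = 2 × 22.99 = 45.980 g
% Na = 45.980 / 105.990 × 100 = 43.4%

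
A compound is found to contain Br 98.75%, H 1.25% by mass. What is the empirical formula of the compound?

Assume 100 g: 98.75 g Br, 1.25 g H.
Moles — Br: 98.75 / 79.90 = 1.236 mol; H: 1.25 / 1.008 = 1.24 mol
Divide by the smallest (1.236 mol Br): Br 1.000, H 1.003
Ratio ≈ 1:1, so the empirical formula is BrH

BrH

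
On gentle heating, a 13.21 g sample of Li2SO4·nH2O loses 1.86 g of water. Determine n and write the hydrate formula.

Li2SO4·H2O

Mass of anhydrous Li2SO4 = 13.21 − 1.86 = 11.35 g
mol H2O = 1.86 / 18.02 = 0.1032
Molar mass of Li2SO4 = 109.95 g/mol → mol Li2SO4 = 11.35 / 109.95 = 0.1032
n = 0.1032 / 0.1032 = 1.00 ≈ 1 → Li2SO4·H2O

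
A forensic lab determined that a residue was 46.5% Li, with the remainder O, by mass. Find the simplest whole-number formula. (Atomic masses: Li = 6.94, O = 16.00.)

Assume 100 g: 46.5 g Li, 53.5 g O.
n(Li) = 46.5/6.94 = 6.7, n(O) = 53.5/16.00 = 3.344
Ratios (÷ 3.344): Li 2.004, O 1.000
→ Li2O

Li2O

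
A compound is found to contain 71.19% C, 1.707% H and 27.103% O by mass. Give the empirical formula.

C7H2O2

Assume 100 g: 71.19 g C, 1.707 g H, 27.103 g O.
Moles — C: 71.19 / 12.01 = 5.928 mol; H: 1.707 / 1.008 = 1.693 mol; O: 27.103 / 16.00 = 1.694 mol
Smallest is H at 1.693 mol; normalising gives C 3.500, H 1.000, O 1.000
Multiply by 2: C 7.00, H 2.00, O 2.00 → C7H2O2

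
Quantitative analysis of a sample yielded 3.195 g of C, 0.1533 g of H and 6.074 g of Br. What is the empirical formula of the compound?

C: 3.195 g ÷ 12.01 g/mol = 0.266 mol
H: 0.1533 g ÷ 1.008 g/mol = 0.1521 mol
Br: 6.074 g ÷ 79.90 g/mol = 0.07602 mol
Ratios (÷ 0.07602): C 3.499, H 2.001, Br 1.000
×2: C 7.00, H 4.00, Br 2.00 → C7H4Br2

C7H4Br2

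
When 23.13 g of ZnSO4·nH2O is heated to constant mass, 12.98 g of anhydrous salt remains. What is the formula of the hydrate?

ZnSO4·7H2O

Mass of water lost = 23.13 − 12.98 = 10.15 g → 10.15 / 18.02 = 0.5633 mol H2O
Molar mass of ZnSO4 = 161.45 g/mol → mol ZnSO4 = 12.98 / 161.45 = 0.0804
n = 0.5633 / 0.0804 = 7.01 ≈ 7 → ZnSO4·7H2O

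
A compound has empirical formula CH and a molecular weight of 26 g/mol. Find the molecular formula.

C2H2

Empirical-formula mass = 13.02 g/mol
n = 26 / 13.02 = 2.00 ≈ 2
Molecular formula = (CH)2 = C2H2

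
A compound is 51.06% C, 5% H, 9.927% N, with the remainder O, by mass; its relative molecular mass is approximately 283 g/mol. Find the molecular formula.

C12H14N2O6

Assume 100 g: 51.06 g C, 5 g H, 9.927 g N, 34.013 g O.
n(C) = 51.06/12.01 = 4.251, n(H) = 5/1.008 = 4.96, n(N) = 9.927/14.01 = 0.7086, n(O) = 34.013/16.00 = 2.126
Ratios (÷ 0.7086): C 6.000, H 7.001, N 1.000, O 3.000
Ratio ≈ 6:7:1:3, so the empirical formula is C6H7NO3
Empirical-formula mass = 141.13 g/mol
n = 283 / 141.13 = 2.01 ≈ 2
Molecular formula = (C6H7NO3)×2 = C12H14N2O6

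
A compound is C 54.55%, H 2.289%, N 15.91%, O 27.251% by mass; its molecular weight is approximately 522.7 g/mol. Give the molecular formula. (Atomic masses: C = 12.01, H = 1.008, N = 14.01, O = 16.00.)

Assume 100 g: 54.55 g C, 2.289 g H, 15.91 g N, 27.251 g O.
C: 54.55 g ÷ 12.01 g/mol = 4.542 mol
H: 2.289 g ÷ 1.008 g/mol = 2.271 mol
N: 15.91 g ÷ 14.01 g/mol = 1.136 mol
O: 27.251 g ÷ 16.00 g/mol = 1.703 mol
Ratios (÷ 1.136): C 4.000, H 2.000, N 1.000, O 1.500
Multiply by 2: C 8.00, H 4.00, N 2.00, O 3.00 → C8H4N2O3
Empirical-formula mass = 176.13 g/mol
n = 522.7 / 176.13 = 2.97 ≈ 3
Molecular formula = (C8H4N2O3)×3 = C24H12N6O9

C24H12N6O9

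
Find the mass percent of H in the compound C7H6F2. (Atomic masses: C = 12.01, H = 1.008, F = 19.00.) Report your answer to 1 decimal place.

Molar mass = 7(12.01) + 6(1.008) + 2(19.00) = 128.118 g/mol
Mass of H per mole = 6 × 1.008 = 6.048 g
% H = 6.048 / 128.118 × 100 = 4.7%

4.7%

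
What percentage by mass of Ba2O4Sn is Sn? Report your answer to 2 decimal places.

Molar mass = 2(137.33) + 4(16.00) + 1(118.71) = 457.370 g/mol
Mass of Sn per mole = 1 × 118.71 = 118.710 g
% Sn = 118.710 / 457.370 × 100 = 25.95%

25.95%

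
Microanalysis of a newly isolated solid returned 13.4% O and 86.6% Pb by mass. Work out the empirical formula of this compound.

Assume 100 g: 13.4 g O, 86.6 g Pb.
O: 13.4 g ÷ 16.00 g/mol = 0.8375 mol
Pb: 86.6 g ÷ 207.2 g/mol = 0.418 mol
Ratios (÷ 0.418): O 2.004, Pb 1.000
≈ 2:1 → O2Pb

O2Pb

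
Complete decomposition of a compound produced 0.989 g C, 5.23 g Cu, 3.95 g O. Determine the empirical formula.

CCuO3

C: 0.989 g ÷ 12.01 g/mol = 0.08235 mol
Cu: 5.23 g ÷ 63.55 g/mol = 0.0823 mol
O: 3.95 g ÷ 16.00 g/mol = 0.2469 mol
Divide by the smallest (0.0823 mol Cu): C 1.001, Cu 1.000, O 3.000
→ CCuO3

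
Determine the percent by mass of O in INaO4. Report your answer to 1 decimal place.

29.9%

Molar mass = 1(126.90) + 1(22.99) + 4(16.00) = 213.890 g/mol
Mass of O per mole = 4 × 16.00 = 64.000 g
% O = 64.000 / 213.890 × 100 = 29.9%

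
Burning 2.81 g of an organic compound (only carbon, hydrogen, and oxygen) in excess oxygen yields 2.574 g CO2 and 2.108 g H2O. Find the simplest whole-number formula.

CH4O2

mol C = 2.574 / 44.01 = 0.05849; mass C = 0.05849 × 12.01 = 0.7024 g
mol H = 2 × (2.108 / 18.02) = 0.2340; mass H = 0.2340 × 1.008 = 0.2358 g
mass O = 2.81 − (0.9383) = 1.872 g → mol O = 0.1170
Ratios (÷ 0.05849): C 1.000, H 4.000, O 2.000
→ CH4O2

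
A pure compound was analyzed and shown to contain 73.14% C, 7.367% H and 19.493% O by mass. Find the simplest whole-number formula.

C5H6O

Assume 100 g: 73.14 g C, 7.367 g H, 19.493 g O.
C: 73.14 g ÷ 12.01 g/mol = 6.09 mol
H: 7.367 g ÷ 1.008 g/mol = 7.309 mol
O: 19.493 g ÷ 16.00 g/mol = 1.218 mol
Divide by the smallest (1.218 mol O): C 4.999, H 5.999, O 1.000
≈ 5:6:1 → C5H6O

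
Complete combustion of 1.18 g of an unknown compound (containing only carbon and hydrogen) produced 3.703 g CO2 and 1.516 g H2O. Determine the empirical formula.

mol C = 3.703 / 44.01 = 0.08414; mass C = 0.08414 × 12.01 = 1.011 g
mol H = 2 × (1.516 / 18.02) = 0.1683; mass H = 0.1683 × 1.008 = 0.1696 g
Ratios (÷ 0.08414): C 1.000, H 2.000
Ratio ≈ 1:2, so the empirical formula is CH2

CH2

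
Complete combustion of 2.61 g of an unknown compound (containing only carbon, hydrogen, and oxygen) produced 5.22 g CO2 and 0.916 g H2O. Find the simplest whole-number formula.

C7H6O4

mol C = 5.22 / 44.01 = 0.1186; mass C = 0.1186 × 12.01 = 1.424 g
mol H = 2 × (0.916 / 18.02) = 0.1017; mass H = 0.1017 × 1.008 = 0.1025 g
mass O = 2.61 − (1.527) = 1.083 g → mol O = 0.06769
Smallest is O at 0.06769 mol; normalising gives C 1.752, H 1.502, O 1.000
×4: C 7.01, H 6.01, O 4.00 → C7H6O4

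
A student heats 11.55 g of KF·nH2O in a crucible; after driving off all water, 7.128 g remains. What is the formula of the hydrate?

KF·2H2O

Mass of water lost = 11.55 − 7.128 = 4.422 g → 4.422 / 18.02 = 0.2454 mol H2O
Molar mass of KF = 58.10 g/mol → mol KF = 7.128 / 58.10 = 0.1227
n = 0.2454 / 0.1227 = 2.00 ≈ 2 → KF·2H2O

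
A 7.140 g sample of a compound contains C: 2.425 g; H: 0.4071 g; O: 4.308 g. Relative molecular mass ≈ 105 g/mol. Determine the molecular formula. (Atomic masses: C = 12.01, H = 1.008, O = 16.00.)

n(C) = 2.425/12.01 = 0.2019, n(H) = 0.4071/1.008 = 0.4039, n(O) = 4.308/16.00 = 0.2692
Smallest is C at 0.2019 mol; normalising gives C 1.000, H 2.000, O 1.333
Multiply by 3: C 3.00, H 6.00, O 4.00 → C3H6O4
Empirical-formula mass = 106.08 g/mol
n = 105 / 106.08 = 0.99 ≈ 1
Molecular formula = empirical formula = C3H6O4

C3H6O4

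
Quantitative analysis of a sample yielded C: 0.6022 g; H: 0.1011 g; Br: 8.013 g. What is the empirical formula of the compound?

CH2Br2

Moles — C: 0.6022 / 12.01 = 0.05014 mol; H: 0.1011 / 1.008 = 0.1003 mol; Br: 8.013 / 79.90 = 0.1003 mol
Ratios (÷ 0.05014): C 1.000, H 2.000, Br 2.000
≈ 1:2:2 → CH2Br2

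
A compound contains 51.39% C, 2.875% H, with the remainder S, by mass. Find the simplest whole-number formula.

C3H2S

Assume 100 g: 51.39 g C, 2.875 g H, 45.735 g S.
C: 51.39 g ÷ 12.01 g/mol = 4.279 mol
H: 2.875 g ÷ 1.008 g/mol = 2.852 mol
S: 45.735 g ÷ 32.07 g/mol = 1.426 mol
Divide by the smallest (1.426 mol S): C 3.000, H 2.000, S 1.000
→ C3H2S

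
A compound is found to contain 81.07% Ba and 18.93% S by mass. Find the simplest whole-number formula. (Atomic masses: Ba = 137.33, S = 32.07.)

BaS

Assume 100 g: 81.07 g Ba, 18.93 g S.
Moles — Ba: 81.07 / 137.33 = 0.5903 mol; S: 18.93 / 32.07 = 0.5903 mol
Divide by the smallest (0.5903 mol S): Ba 1.000, S 1.000
≈ 1:1 → BaS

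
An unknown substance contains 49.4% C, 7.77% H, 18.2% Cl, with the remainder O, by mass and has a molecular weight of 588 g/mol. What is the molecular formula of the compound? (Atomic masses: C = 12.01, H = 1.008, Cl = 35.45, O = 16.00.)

Assume 100 g: 49.4 g C, 7.77 g H, 18.2 g Cl, 24.63 g O.
C: 49.4 g ÷ 12.01 g/mol = 4.113 mol
H: 7.77 g ÷ 1.008 g/mol = 7.708 mol
Cl: 18.2 g ÷ 35.45 g/mol = 0.5134 mol
O: 24.63 g ÷ 16.00 g/mol = 1.539 mol
Smallest is Cl at 0.5134 mol; normalising gives C 8.012, H 15.014, Cl 1.000, O 2.998
Ratio ≈ 8:15:1:3, so the empirical formula is C8H15ClO3
Empirical-formula mass = 194.65 g/mol
n = 588 / 194.65 = 3.02 ≈ 3
Molecular formula = (C8H15ClO3)×3 = C24H45Cl3O9

C24H45Cl3O9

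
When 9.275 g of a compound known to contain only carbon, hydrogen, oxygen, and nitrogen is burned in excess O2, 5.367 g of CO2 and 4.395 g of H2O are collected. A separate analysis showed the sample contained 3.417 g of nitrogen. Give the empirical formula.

mol C = 5.367 / 44.01 = 0.1219; mass C = 0.1219 × 12.01 = 1.465 g
mol H = 2 × (4.395 / 18.02) = 0.4878; mass H = 0.4878 × 1.008 = 0.4917 g
mol N = 3.417 / 14.01 = 0.2439
mass O = 9.275 − (5.373) = 3.902 g → mol O = 0.2439
Smallest is C at 0.1219 mol; normalising gives C 1.000, H 4.000, N 2.000, O 2.000
≈ 1:4:2:2 → CH4N2O2

CH4N2O2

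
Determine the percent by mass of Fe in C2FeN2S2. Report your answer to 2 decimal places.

32.47%

Molar mass = 2(12.01) + 1(55.85) + 2(14.01) + 2(32.07) = 172.030 g/mol
Mass of Fe per mole = 1 × 55.85 = 55.850 g
% Fe = 55.850 / 172.030 × 100 = 32.47%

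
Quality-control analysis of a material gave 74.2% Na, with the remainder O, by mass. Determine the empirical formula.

Assume 100 g: 74.2 g Na, 25.8 g O.
Na: 74.2 g ÷ 22.99 g/mol = 3.227 mol
O: 25.8 g ÷ 16.00 g/mol = 1.613 mol
Smallest is O at 1.613 mol; normalising gives Na 2.002, O 1.000
→ Na2O

Na2O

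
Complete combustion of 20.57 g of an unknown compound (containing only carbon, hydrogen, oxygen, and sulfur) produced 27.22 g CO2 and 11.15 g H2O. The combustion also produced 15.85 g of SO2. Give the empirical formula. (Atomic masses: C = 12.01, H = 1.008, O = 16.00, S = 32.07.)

mol C = 27.22 / 44.01 = 0.6185; mass C = 0.6185 × 12.01 = 7.428 g
mol H = 2 × (11.15 / 18.02) = 1.238; mass H = 1.238 × 1.008 = 1.247 g
mol S = 15.85 / 64.07 = 0.2474; mass S = 7.934 g
mass O = 20.57 − (16.61) = 3.961 g → mol O = 0.2475
Ratios (÷ 0.2474): C 2.500, H 5.002, O 1.001, S 1.000
Multiply by 2: C 5.00, H 10.00, O 2.00, S 2.00 → C5H10O2S2

C5H10O2S2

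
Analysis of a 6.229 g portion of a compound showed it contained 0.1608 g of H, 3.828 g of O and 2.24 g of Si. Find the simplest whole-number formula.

Moles — H: 0.1608 / 1.008 = 0.1595 mol; O: 3.828 / 16.00 = 0.2392 mol; Si: 2.24 / 28.09 = 0.07974 mol
Smallest is Si at 0.07974 mol; normalising gives H 2.000, O 3.000, Si 1.000
→ H2O3Si

H2O3Si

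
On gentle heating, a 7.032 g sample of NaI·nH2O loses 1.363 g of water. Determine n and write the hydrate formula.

Mass of anhydrous NaI = 7.032 − 1.363 = 5.669 g
mol H2O = 1.363 / 18.02 = 0.07564
Molar mass of NaI = 149.89 g/mol → mol NaI = 5.669 / 149.89 = 0.03782
n = 0.07564 / 0.03782 = 2.00 ≈ 2 → NaI·2H2O

NaI·2H2O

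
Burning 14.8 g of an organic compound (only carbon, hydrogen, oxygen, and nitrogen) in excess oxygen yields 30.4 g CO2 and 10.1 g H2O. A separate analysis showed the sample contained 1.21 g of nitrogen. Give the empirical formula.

mol C = 30.4 / 44.01 = 0.6908; mass C = 0.6908 × 12.01 = 8.296 g
mol H = 2 × (10.1 / 18.02) = 1.121; mass H = 1.121 × 1.008 = 1.130 g
mol N = 1.21 / 14.01 = 0.08637
mass O = 14.8 − (10.64) = 4.164 g → mol O = 0.2603
Ratios (÷ 0.08637): C 7.998, H 12.979, N 1.000, O 3.013
≈ 8:13:1:3 → C8H13NO3

C8H13NO3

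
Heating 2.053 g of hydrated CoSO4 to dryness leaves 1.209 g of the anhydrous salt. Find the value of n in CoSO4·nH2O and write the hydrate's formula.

CoSO4·6H2O

Mass of water lost = 2.053 − 1.209 = 0.844 g → 0.844 / 18.02 = 0.04684 mol H2O
Molar mass of CoSO4 = 155.00 g/mol → mol CoSO4 = 1.209 / 155.00 = 0.0078
n = 0.04684 / 0.0078 = 6.00 ≈ 6 → CoSO4·6H2O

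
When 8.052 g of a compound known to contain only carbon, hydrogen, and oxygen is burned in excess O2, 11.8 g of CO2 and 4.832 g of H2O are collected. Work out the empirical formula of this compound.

CH2O

mol C = 11.8 / 44.01 = 0.2681; mass C = 0.2681 × 12.01 = 3.220 g
mol H = 2 × (4.832 / 18.02) = 0.5363; mass H = 0.5363 × 1.008 = 0.5406 g
mass O = 8.052 − (3.761) = 4.291 g → mol O = 0.2682
Divide by the smallest (0.2681 mol C): C 1.000, H 2.000, O 1.000
≈ 1:2:1 → CH2O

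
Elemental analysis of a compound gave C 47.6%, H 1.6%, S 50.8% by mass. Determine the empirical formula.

C5H2S2

Assume 100 g: 47.6 g C, 1.6 g H, 50.8 g S.
C: 47.6 g ÷ 12.01 g/mol = 3.963 mol
H: 1.6 g ÷ 1.008 g/mol = 1.587 mol
S: 50.8 g ÷ 32.07 g/mol = 1.584 mol
Divide by the smallest (1.584 mol S): C 2.502, H 1.002, S 1.000
×2: C 5.00, H 2.00, S 2.00 → C5H2S2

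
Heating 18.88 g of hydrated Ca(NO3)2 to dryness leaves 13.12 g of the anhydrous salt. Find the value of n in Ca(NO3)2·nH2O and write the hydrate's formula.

Mass of water lost = 18.88 − 13.12 = 5.76 g → 5.76 / 18.02 = 0.3196 mol H2O
Molar mass of Ca(NO3)2 = 164.10 g/mol → mol Ca(NO3)2 = 13.12 / 164.10 = 0.07995
n = 0.3196 / 0.07995 = 4.00 ≈ 4 → Ca(NO3)2·4H2O

Ca(NO3)2·4H2O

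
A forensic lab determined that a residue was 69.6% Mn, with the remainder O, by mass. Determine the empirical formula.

Mn2O3

Assume 100 g: 69.6 g Mn, 30.4 g O.
n(Mn) = 69.6/54.94 = 1.267, n(O) = 30.4/16.00 = 1.9
Divide by the smallest (1.267 mol Mn): Mn 1.000, O 1.500
Scaling by 2: Mn 2.00, O 3.00 → Mn2O3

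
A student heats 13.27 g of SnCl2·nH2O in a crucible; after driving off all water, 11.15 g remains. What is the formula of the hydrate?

Mass of water lost = 13.27 − 11.15 = 2.12 g → 2.12 / 18.02 = 0.1176 mol H2O
Molar mass of SnCl2 = 189.61 g/mol → mol SnCl2 = 11.15 / 189.61 = 0.0588
n = 0.1176 / 0.0588 = 2.00 ≈ 2 → SnCl2·2H2O

SnCl2·2H2O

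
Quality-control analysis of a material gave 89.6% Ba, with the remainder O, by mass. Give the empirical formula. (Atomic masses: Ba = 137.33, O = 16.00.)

Assume 100 g: 89.6 g Ba, 10.4 g O.
Ba: 89.6 g ÷ 137.33 g/mol = 0.6524 mol
O: 10.4 g ÷ 16.00 g/mol = 0.65 mol
Divide by the smallest (0.65 mol O): Ba 1.004, O 1.000
Ratio ≈ 1:1, so the empirical formula is BaO

BaO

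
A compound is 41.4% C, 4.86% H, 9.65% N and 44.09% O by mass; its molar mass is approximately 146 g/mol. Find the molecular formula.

Assume 100 g: 41.4 g C, 4.86 g H, 9.65 g N, 44.09 g O.
Moles — C: 41.4 / 12.01 = 3.447 mol; H: 4.86 / 1.008 = 4.821 mol; N: 9.65 / 14.01 = 0.6888 mol; O: 44.09 / 16.00 = 2.756 mol
Ratios (÷ 0.6888): C 5.005, H 7.000, N 1.000, O 4.001
≈ 5:7:1:4 → C5H7NO4
Empirical-formula mass = 145.12 g/mol
n = 146 / 145.12 = 1.01 ≈ 1
Molecular formula = empirical formula = C5H7NO4

C5H7NO4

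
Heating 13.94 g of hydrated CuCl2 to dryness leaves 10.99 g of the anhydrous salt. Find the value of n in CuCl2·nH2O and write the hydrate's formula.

Mass of water lost = 13.94 − 10.99 = 2.95 g → 2.95 / 18.02 = 0.1637 mol H2O
Molar mass of CuCl2 = 134.45 g/mol → mol CuCl2 = 10.99 / 134.45 = 0.08174
n = 0.1637 / 0.08174 = 2.00 ≈ 2 → CuCl2·2H2O

CuCl2·2H2O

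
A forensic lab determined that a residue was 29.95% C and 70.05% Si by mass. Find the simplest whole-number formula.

CSi

Assume 100 g: 29.95 g C, 70.05 g Si.
n(C) = 29.95/12.01 = 2.494, n(Si) = 70.05/28.09 = 2.494
Divide by the smallest (2.494 mol C): C 1.000, Si 1.000
≈ 1:1 → CSi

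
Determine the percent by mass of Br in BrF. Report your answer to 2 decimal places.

80.79%

Molar mass = 1(79.90) + 1(19.00) = 98.900 g/mol
Mass of Br per mole = 1 × 79.90 = 79.900 g
% Br = 79.900 / 98.900 × 100 = 80.79%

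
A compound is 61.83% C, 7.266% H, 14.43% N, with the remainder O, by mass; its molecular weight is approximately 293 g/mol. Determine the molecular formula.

Assume 100 g: 61.83 g C, 7.266 g H, 14.43 g N, 16.474 g O.
n(C) = 61.83/12.01 = 5.148, n(H) = 7.266/1.008 = 7.208, n(N) = 14.43/14.01 = 1.03, n(O) = 16.474/16.00 = 1.03
Smallest is O at 1.03 mol; normalising gives C 5.000, H 7.001, N 1.000, O 1.000
Ratio ≈ 5:7:1:1, so the empirical formula is C5H7NO
Empirical-formula mass = 97.12 g/mol
n = 293 / 97.12 = 3.02 ≈ 3
Molecular formula = (C5H7NO)×3 = C15H21N3O3

C15H21N3O3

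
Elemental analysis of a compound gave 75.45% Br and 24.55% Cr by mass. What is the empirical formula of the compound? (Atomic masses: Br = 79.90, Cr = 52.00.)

Assume 100 g: 75.45 g Br, 24.55 g Cr.
Br: 75.45 g ÷ 79.90 g/mol = 0.9443 mol
Cr: 24.55 g ÷ 52.00 g/mol = 0.4721 mol
Divide by the smallest (0.4721 mol Cr): Br 2.000, Cr 1.000
Ratio ≈ 2:1, so the empirical formula is Br2Cr

Br2Cr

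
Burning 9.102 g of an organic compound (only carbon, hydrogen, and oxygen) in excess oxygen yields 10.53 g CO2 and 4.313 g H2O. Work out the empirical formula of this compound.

mol C = 10.53 / 44.01 = 0.2393; mass C = 0.2393 × 12.01 = 2.874 g
mol H = 2 × (4.313 / 18.02) = 0.4787; mass H = 0.4787 × 1.008 = 0.4825 g
mass O = 9.102 − (3.356) = 5.746 g → mol O = 0.3591
Ratios (÷ 0.2393): C 1.000, H 2.001, O 1.501
×2: C 2.00, H 4.00, O 3.00 → C2H4O3

C2H4O3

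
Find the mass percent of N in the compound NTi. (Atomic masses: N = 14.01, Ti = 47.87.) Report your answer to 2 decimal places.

22.64%

Molar mass = 1(14.01) + 1(47.87) = 61.880 g/mol
Mass of N per mole = 1 × 14.01 = 14.010 g
% N = 14.010 / 61.880 × 100 = 22.64%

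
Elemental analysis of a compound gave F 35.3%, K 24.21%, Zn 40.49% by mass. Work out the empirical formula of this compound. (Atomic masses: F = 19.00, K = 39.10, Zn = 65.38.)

Assume 100 g: 35.3 g F, 24.21 g K, 40.49 g Zn.
Moles — F: 35.3 / 19.00 = 1.858 mol; K: 24.21 / 39.10 = 0.6192 mol; Zn: 40.49 / 65.38 = 0.6193 mol
Smallest is K at 0.6192 mol; normalising gives F 3.001, K 1.000, Zn 1.000
≈ 3:1:1 → F3KZn

F3KZn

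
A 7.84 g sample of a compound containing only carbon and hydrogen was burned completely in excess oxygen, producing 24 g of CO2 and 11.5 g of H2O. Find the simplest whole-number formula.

C3H7

mol C = 24 / 44.01 = 0.5453; mass C = 0.5453 × 12.01 = 6.549 g
mol H = 2 × (11.5 / 18.02) = 1.276; mass H = 1.276 × 1.008 = 1.287 g
Divide by the smallest (0.5453 mol C): C 1.000, H 2.341
Scaling by 3: C 3.00, H 7.02 → C3H7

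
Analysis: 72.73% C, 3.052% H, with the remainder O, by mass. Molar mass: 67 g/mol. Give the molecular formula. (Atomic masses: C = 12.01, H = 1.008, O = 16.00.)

Assume 100 g: 72.73 g C, 3.052 g H, 24.218 g O.
Moles — C: 72.73 / 12.01 = 6.056 mol; H: 3.052 / 1.008 = 3.028 mol; O: 24.218 / 16.00 = 1.514 mol
Ratios (÷ 1.514): C 4.001, H 2.000, O 1.000
Ratio ≈ 4:2:1, so the empirical formula is C4H2O
Empirical-formula mass = 66.06 g/mol
n = 67 / 66.06 = 1.01 ≈ 1
Molecular formula = empirical formula = C4H2O

C4H2O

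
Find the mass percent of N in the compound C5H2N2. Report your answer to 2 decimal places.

Molar mass = 5(12.01) + 2(1.008) + 2(14.01) = 90.086 g/mol
Mass of N per mole = 2 × 14.01 = 28.020 g
% N = 28.020 / 90.086 × 100 = 31.10%

31.10%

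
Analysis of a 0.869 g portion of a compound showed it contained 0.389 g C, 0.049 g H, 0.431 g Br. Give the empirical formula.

C6H9Br

n(C) = 0.389/12.01 = 0.03239, n(H) = 0.049/1.008 = 0.04861, n(Br) = 0.431/79.90 = 0.005394
Divide by the smallest (0.005394 mol Br): C 6.004, H 9.012, Br 1.000
≈ 6:9:1 → C6H9Br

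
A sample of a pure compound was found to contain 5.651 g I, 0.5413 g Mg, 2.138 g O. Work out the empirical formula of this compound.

I2MgO6

I: 5.651 g ÷ 126.90 g/mol = 0.04453 mol
Mg: 0.5413 g ÷ 24.31 g/mol = 0.02227 mol
O: 2.138 g ÷ 16.00 g/mol = 0.1336 mol
Divide by the smallest (0.02227 mol Mg): I 2.000, Mg 1.000, O 6.001
≈ 2:1:6 → I2MgO6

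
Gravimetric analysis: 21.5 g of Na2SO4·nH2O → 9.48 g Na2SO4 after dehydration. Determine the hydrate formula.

Mass of water lost = 21.5 − 9.48 = 12.02 g → 12.02 / 18.02 = 0.667 mol H2O
Molar mass of Na2SO4 = 142.05 g/mol → mol Na2SO4 = 9.48 / 142.05 = 0.06674
n = 0.667 / 0.06674 = 9.99 ≈ 10 → Na2SO4·10H2O

Na2SO4·10H2O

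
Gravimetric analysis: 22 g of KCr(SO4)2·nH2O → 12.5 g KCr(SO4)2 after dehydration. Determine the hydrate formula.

Mass of water lost = 22 − 12.5 = 9.5 g → 9.5 / 18.02 = 0.5272 mol H2O
Molar mass of KCr(SO4)2 = 283.24 g/mol → mol KCr(SO4)2 = 12.5 / 283.24 = 0.04413
n = 0.5272 / 0.04413 = 11.95 ≈ 12 → KCr(SO4)2·12H2O

KCr(SO4)2·12H2O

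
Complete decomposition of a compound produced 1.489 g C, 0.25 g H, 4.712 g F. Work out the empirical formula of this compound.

CH2F2

Moles — C: 1.489 / 12.01 = 0.124 mol; H: 0.25 / 1.008 = 0.248 mol; F: 4.712 / 19.00 = 0.248 mol
Divide by the smallest (0.124 mol C): C 1.000, H 2.000, F 2.000
Ratio ≈ 1:2:2, so the empirical formula is CH2F2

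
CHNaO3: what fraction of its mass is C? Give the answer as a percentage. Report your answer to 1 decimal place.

Molar mass = 1(12.01) + 1(1.008) + 1(22.99) + 3(16.00) = 84.008 g/mol
Mass of C per mole = 1 × 12.01 = 12.010 g
% C = 12.010 / 84.008 × 100 = 14.3%

14.3%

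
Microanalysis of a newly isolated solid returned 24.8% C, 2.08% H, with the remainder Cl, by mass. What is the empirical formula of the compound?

CHCl

Assume 100 g: 24.8 g C, 2.08 g H, 73.12 g Cl.
C: 24.8 g ÷ 12.01 g/mol = 2.065 mol
H: 2.08 g ÷ 1.008 g/mol = 2.063 mol
Cl: 73.12 g ÷ 35.45 g/mol = 2.063 mol
Divide by the smallest (2.063 mol Cl): C 1.001, H 1.000, Cl 1.000
→ CHCl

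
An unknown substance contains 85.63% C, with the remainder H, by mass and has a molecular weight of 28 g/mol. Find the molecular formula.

Assume 100 g: 85.63 g C, 14.37 g H.
Moles — C: 85.63 / 12.01 = 7.13 mol; H: 14.37 / 1.008 = 14.26 mol
Divide by the smallest (7.13 mol C): C 1.000, H 1.999
Ratio ≈ 1:2, so the empirical formula is CH2
Empirical-formula mass = 14.03 g/mol
n = 28 / 14.03 = 2.00 ≈ 2
Molecular formula = (CH2)×2 = C2H4

C2H4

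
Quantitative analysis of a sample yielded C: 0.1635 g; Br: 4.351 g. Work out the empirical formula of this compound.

CBr4

n(C) = 0.1635/12.01 = 0.01361, n(Br) = 4.351/79.90 = 0.05446
Divide by the smallest (0.01361 mol C): C 1.000, Br 4.000
≈ 1:4 → CBr4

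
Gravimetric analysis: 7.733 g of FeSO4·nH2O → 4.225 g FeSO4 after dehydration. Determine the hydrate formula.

FeSO4·7H2O

Mass of water lost = 7.733 − 4.225 = 3.508 g → 3.508 / 18.02 = 0.1947 mol H2O
Molar mass of FeSO4 = 151.92 g/mol → mol FeSO4 = 4.225 / 151.92 = 0.02781
n = 0.1947 / 0.02781 = 7.00 ≈ 7 → FeSO4·7H2O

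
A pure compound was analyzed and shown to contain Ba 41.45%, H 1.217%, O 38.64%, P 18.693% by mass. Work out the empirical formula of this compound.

Assume 100 g: 41.45 g Ba, 1.217 g H, 38.64 g O, 18.693 g P.
Moles — Ba: 41.45 / 137.33 = 0.3018 mol; H: 1.217 / 1.008 = 1.207 mol; O: 38.64 / 16.00 = 2.415 mol; P: 18.693 / 30.97 = 0.6036 mol
Ratios (÷ 0.3018): Ba 1.000, H 4.000, O 8.001, P 2.000
≈ 1:4:8:2 → BaH4O8P2

BaH4O8P2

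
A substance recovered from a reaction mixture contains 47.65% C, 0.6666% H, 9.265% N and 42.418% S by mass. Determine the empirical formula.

C6HNS2

Assume 100 g: 47.65 g C, 0.6666 g H, 9.265 g N, 42.418 g S.
Moles — C: 47.65 / 12.01 = 3.968 mol; H: 0.6666 / 1.008 = 0.6613 mol; N: 9.265 / 14.01 = 0.6613 mol; S: 42.418 / 32.07 = 1.323 mol
Ratios (÷ 0.6613): C 6.000, H 1.000, N 1.000, S 2.000
≈ 6:1:1:2 → C6HNS2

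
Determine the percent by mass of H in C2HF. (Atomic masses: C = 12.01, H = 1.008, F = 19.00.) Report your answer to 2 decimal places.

2.29%

Molar mass = 2(12.01) + 1(1.008) + 1(19.00) = 44.028 g/mol
Mass of H per mole = 1 × 1.008 = 1.008 g
% H = 1.008 / 44.028 × 100 = 2.29%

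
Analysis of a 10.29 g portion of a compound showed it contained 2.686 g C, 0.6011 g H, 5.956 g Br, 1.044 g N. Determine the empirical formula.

Moles — C: 2.686 / 12.01 = 0.2236 mol; H: 0.6011 / 1.008 = 0.5963 mol; Br: 5.956 / 79.90 = 0.07454 mol; N: 1.044 / 14.01 = 0.07452 mol
Ratios (÷ 0.07452): C 3.001, H 8.002, Br 1.000, N 1.000
≈ 3:8:1:1 → C3H8BrN

C3H8BrN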